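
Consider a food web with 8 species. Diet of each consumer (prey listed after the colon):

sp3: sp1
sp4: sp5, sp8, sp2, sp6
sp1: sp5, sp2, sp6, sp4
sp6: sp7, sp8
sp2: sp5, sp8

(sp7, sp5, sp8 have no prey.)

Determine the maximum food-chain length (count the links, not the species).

4 links

One longest chain: sp5 → sp2 → sp4 → sp1 → sp3.
It has 5 species and 4 links.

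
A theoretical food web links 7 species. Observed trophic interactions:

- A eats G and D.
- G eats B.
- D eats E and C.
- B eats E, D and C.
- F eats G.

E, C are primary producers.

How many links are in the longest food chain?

4 links

One longest chain: E → D → B → G → A.
It has 5 species and 4 links.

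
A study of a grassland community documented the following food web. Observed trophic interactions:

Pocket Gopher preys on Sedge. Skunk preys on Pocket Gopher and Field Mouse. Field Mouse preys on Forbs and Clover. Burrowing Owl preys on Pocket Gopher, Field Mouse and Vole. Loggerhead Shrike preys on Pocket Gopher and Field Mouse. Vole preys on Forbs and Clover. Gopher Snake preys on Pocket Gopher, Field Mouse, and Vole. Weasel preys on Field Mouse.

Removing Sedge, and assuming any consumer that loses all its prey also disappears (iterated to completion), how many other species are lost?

Remove Sedge.
Round 1: Pocket Gopher (all prey gone) → extinct.
No further losses. Total secondary extinctions: 1.

1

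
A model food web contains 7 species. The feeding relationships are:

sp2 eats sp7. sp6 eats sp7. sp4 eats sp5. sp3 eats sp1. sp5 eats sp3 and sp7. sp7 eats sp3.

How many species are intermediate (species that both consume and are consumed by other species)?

3

Intermediate species (has both prey and predators): sp3, sp7, sp5.
Count: 3.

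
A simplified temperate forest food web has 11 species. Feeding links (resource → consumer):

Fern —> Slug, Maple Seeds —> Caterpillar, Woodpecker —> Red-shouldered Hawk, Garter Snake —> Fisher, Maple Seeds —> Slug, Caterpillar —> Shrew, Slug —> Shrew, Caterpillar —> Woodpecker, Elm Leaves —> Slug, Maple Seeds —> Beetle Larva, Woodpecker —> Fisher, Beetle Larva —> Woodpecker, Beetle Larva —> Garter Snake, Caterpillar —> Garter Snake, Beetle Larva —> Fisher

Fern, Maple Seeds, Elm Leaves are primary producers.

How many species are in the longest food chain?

4 species

One longest chain: Maple Seeds → Caterpillar → Woodpecker → Fisher.
It has 4 species and 3 links.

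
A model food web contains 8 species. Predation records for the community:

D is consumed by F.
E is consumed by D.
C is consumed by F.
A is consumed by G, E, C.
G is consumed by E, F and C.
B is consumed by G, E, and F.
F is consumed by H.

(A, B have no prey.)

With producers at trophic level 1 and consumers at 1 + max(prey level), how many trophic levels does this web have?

6

Producers (level 1): A, B.
A → G → E → D → F → H gives H level 6.
No species has a prey at level 6, so no species reaches level 7.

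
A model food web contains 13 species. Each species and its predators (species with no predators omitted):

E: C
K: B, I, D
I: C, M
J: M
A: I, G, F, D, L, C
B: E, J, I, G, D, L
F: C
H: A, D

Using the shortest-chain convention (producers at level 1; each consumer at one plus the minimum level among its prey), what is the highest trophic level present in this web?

3

Producers (level 1): K, H.
Following each consumer down to its lowest-level prey: H → A → C (levels 1 through 3).
All prey of C (A 2, I 2, F 3, E 3) are at level 2 or above, so C is at level 1 + 2 = 3.
Every consumer has at least one prey at level 2 or below, so none exceeds level 3.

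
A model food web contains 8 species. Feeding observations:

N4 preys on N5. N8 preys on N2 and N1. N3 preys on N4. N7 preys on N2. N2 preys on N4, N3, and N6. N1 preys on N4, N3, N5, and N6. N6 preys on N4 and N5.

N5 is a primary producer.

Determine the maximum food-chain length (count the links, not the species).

4 links

One longest chain: N5 → N4 → N3 → N2 → N7.
It has 5 species and 4 links.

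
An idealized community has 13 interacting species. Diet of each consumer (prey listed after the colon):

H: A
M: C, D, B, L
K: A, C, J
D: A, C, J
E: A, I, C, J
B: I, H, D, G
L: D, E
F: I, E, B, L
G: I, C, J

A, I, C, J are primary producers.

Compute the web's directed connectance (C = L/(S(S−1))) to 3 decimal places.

The web has S = 13 species and L = 28 feeding links.
C = L / (S(S−1)) = 28 / 156 = 0.1795 ≈ 0.179.

C = 0.179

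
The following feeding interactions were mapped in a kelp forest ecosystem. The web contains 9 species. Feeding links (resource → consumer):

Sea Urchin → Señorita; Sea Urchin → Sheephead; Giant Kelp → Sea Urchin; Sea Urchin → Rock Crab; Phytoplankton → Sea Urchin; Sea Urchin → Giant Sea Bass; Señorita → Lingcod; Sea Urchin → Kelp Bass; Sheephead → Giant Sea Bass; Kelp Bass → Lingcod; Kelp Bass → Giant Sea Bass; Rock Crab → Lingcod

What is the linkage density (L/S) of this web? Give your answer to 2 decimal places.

There are L = 12 links among S = 9 species.
L/S = 12/9 = 1.3333 ≈ 1.33.

L/S = 1.33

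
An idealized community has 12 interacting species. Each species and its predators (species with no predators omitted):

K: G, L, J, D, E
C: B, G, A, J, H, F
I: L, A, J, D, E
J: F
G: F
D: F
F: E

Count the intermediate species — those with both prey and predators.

4

Intermediate species (has both prey and predators): G, J, D, F.
Count: 4.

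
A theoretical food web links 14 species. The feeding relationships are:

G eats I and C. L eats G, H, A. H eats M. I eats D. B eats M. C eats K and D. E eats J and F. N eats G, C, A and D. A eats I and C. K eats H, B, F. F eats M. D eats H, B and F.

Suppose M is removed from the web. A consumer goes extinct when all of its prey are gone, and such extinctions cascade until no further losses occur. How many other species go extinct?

Remove M.
Round 1: F (all prey gone), H (all prey gone), B (all prey gone) → extinct.
Round 2: D (all prey gone), K (all prey gone) → extinct.
Round 3: I (all prey gone), C (all prey gone) → extinct.
Round 4: G (all prey gone), A (all prey gone) → extinct.
Round 5: N (all prey gone), L (all prey gone) → extinct.
No further losses. Total secondary extinctions: 11.

11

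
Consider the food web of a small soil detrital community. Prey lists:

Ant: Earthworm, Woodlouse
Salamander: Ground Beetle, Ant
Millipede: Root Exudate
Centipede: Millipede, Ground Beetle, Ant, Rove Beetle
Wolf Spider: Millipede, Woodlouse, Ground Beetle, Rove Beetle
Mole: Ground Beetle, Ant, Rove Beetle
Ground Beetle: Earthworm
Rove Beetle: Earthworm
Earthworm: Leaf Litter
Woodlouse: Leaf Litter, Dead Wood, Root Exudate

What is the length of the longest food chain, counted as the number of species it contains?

One longest chain: Leaf Litter → Earthworm → Rove Beetle → Centipede.
It has 4 species and 3 links.

4 species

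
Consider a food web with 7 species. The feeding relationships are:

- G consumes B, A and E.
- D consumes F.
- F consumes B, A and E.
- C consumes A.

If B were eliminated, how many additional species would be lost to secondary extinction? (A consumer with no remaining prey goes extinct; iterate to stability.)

Remove B.
Every predator of it retains at least one other prey: F still has A, E; G still has A, E.
No consumer loses all prey, so no secondary extinctions occur.

0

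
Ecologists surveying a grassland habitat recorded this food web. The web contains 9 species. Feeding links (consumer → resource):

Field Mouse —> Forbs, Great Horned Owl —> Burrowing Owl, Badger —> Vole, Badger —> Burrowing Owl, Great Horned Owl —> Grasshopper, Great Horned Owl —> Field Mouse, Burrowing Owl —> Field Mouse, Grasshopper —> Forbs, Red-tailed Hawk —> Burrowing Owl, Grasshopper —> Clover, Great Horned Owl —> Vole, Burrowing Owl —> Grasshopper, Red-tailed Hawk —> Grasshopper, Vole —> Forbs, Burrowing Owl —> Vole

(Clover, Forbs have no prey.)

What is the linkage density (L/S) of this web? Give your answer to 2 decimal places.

There are L = 15 links among S = 9 species.
L/S = 15/9 = 1.6667 ≈ 1.67.

L/S = 1.67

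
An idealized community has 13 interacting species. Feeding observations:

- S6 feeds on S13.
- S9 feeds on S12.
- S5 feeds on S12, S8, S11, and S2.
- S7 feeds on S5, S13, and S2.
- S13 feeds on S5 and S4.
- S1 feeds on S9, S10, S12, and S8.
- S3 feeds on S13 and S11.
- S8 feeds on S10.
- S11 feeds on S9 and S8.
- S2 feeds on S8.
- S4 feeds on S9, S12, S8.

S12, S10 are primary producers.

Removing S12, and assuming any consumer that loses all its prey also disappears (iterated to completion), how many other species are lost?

Remove S12.
Round 1: S9 (all prey gone) → extinct.
No further losses. Total secondary extinctions: 1.

1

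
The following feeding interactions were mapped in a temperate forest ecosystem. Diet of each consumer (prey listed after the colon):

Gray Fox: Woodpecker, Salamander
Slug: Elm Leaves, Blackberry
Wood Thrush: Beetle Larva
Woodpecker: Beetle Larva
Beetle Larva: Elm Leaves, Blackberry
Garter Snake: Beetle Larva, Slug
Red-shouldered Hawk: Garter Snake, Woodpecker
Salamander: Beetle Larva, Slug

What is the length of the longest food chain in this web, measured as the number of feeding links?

One longest chain: Elm Leaves → Beetle Larva → Woodpecker → Gray Fox.
It has 4 species and 3 links.

3 links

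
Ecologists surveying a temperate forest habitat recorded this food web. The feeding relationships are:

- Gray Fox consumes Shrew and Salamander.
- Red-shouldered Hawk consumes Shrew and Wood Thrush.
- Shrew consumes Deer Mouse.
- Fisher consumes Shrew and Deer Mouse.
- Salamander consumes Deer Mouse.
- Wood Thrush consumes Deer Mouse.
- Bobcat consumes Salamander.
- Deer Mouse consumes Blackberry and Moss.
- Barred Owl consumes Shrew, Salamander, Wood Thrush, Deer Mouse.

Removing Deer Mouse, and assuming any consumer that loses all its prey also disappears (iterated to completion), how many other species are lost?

Remove Deer Mouse.
Round 1: Shrew (all prey gone), Salamander (all prey gone), Wood Thrush (all prey gone) → extinct.
Round 2: Gray Fox (all prey gone), Bobcat (all prey gone), Red-shouldered Hawk (all prey gone), Barred Owl (all prey gone), Fisher (all prey gone) → extinct.
No further losses. Total secondary extinctions: 8.

8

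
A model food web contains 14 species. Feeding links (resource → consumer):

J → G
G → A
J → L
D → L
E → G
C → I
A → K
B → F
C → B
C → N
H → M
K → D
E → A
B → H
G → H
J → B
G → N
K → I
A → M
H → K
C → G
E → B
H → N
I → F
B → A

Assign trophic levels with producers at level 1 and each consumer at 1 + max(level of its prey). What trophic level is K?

Trophic level 4

J is a producer → level 1.
B eats J (level 1); other prey at levels: C 1, E 1 → level 2.
A eats B (level 2); other prey at levels: E 1, G 2 → level 3.
K eats A (level 3); other prey at levels: H 3 → level 4.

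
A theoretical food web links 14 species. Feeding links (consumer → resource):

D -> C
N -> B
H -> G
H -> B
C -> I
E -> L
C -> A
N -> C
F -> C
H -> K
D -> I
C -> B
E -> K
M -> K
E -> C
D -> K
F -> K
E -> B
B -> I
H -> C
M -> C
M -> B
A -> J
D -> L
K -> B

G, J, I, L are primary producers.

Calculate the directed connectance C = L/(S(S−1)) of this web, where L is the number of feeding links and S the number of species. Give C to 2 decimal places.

C = 0.14

The web has S = 14 species and L = 25 feeding links.
C = L / (S(S−1)) = 25 / 182 = 0.1374 ≈ 0.14.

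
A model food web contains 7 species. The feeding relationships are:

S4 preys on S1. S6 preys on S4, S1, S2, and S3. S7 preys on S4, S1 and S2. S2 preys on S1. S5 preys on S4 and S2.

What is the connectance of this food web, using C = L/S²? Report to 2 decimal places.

The web has S = 7 species and L = 11 feeding links.
C = L / S² = 11 / 49 = 0.2245 ≈ 0.22.

C = 0.22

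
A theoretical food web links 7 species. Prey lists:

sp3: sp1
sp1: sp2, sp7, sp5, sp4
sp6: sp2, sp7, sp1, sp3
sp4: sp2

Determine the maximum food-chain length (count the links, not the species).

One longest chain: sp2 → sp4 → sp1 → sp3 → sp6.
It has 5 species and 4 links.

4 links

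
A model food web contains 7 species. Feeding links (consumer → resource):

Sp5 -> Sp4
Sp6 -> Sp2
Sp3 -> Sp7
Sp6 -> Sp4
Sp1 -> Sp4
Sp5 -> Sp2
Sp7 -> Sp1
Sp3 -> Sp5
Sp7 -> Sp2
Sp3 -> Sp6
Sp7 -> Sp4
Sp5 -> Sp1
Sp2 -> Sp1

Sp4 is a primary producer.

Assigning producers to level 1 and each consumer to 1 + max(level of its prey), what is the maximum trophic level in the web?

5

Producers (level 1): Sp4.
Sp4 → Sp1 → Sp2 → Sp6 → Sp3 gives Sp3 level 5.
No species has a prey at level 5, so no species reaches level 6.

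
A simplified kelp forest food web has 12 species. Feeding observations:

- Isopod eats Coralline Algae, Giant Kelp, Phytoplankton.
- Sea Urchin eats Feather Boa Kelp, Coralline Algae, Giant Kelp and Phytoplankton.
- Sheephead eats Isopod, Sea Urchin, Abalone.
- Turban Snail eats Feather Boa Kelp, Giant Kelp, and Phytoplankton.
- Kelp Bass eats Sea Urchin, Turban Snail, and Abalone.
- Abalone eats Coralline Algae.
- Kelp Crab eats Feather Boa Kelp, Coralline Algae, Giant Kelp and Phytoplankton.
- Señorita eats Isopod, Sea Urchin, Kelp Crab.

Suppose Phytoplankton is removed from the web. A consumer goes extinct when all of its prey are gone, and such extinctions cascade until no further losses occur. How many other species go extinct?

0

Remove Phytoplankton.
Every predator of it retains at least one other prey: Turban Snail still has Feather Boa Kelp, Giant Kelp; Sea Urchin still has Feather Boa Kelp, Giant Kelp, Coralline Algae; Isopod still has Giant Kelp, Coralline Algae; Kelp Crab still has Feather Boa Kelp, Giant Kelp, Coralline Algae.
No consumer loses all prey, so no secondary extinctions occur.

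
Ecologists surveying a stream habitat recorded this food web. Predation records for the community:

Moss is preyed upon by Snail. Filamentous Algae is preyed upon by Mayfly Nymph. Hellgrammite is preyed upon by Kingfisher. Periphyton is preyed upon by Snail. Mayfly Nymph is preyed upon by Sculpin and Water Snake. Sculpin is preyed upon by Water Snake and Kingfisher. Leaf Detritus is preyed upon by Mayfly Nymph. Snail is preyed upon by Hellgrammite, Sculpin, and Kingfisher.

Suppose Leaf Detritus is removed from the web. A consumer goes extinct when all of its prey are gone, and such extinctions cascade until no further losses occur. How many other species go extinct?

Remove Leaf Detritus.
Every predator of it retains at least one other prey: Mayfly Nymph still has Filamentous Algae.
No consumer loses all prey, so no secondary extinctions occur.

0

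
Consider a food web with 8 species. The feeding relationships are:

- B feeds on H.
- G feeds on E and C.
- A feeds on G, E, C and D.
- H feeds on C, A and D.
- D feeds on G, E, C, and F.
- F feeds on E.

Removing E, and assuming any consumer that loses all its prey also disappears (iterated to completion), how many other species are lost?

1

Remove E.
Round 1: F (all prey gone) → extinct.
No further losses. Total secondary extinctions: 1.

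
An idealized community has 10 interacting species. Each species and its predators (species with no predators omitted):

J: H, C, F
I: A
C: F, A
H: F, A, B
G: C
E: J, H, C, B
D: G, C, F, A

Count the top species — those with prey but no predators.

Top species (has prey, but nothing eats it): F, A, B.
Count: 3.

3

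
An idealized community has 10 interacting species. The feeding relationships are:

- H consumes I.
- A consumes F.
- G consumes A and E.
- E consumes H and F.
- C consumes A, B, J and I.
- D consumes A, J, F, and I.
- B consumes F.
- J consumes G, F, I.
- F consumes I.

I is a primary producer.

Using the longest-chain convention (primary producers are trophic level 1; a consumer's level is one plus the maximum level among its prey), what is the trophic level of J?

I is a producer → level 1.
F eats I → level 2.
A eats F → level 3.
G eats A (level 3); other prey at levels: E 3 → level 4.
J eats G (level 4); other prey at levels: I 1, F 2 → level 5.

Trophic level 5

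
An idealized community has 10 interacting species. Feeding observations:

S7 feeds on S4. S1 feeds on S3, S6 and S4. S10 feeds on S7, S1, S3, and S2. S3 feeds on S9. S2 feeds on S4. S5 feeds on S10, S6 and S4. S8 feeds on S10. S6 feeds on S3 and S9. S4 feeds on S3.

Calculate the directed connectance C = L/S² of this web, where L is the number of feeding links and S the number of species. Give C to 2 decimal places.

C = 0.17

The web has S = 10 species and L = 17 feeding links.
C = L / S² = 17 / 100 = 0.1700 ≈ 0.17.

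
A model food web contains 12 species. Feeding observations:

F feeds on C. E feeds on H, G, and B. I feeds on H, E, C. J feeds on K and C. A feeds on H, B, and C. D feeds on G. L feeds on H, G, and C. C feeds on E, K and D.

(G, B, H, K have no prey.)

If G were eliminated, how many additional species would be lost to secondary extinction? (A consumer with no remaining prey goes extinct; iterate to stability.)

1

Remove G.
Round 1: D (all prey gone) → extinct.
No further losses. Total secondary extinctions: 1.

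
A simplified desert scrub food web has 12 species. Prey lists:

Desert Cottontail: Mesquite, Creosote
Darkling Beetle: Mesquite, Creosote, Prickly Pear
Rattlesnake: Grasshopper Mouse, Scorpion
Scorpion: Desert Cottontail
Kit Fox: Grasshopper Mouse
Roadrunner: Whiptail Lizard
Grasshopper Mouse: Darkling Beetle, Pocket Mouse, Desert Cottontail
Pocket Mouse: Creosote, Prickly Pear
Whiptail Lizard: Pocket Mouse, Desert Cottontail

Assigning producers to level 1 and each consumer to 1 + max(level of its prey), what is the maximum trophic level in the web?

Producers (level 1): Mesquite, Creosote, Prickly Pear.
Mesquite → Desert Cottontail → Scorpion → Rattlesnake gives Rattlesnake level 4.
No species has a prey at level 4, so no species reaches level 5.

4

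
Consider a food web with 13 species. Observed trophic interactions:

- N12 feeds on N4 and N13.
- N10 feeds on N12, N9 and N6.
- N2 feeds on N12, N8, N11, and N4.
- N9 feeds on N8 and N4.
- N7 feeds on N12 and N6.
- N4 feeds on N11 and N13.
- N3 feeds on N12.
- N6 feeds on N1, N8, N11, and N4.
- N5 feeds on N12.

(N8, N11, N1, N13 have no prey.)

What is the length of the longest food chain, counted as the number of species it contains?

One longest chain: N11 → N4 → N12 → N7.
It has 4 species and 3 links.

4 species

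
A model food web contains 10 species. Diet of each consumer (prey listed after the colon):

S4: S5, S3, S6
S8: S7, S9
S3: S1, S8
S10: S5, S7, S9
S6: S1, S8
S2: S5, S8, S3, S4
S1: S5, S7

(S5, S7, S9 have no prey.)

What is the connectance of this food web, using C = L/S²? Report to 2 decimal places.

The web has S = 10 species and L = 18 feeding links.
C = L / S² = 18 / 100 = 0.1800 ≈ 0.18.

C = 0.18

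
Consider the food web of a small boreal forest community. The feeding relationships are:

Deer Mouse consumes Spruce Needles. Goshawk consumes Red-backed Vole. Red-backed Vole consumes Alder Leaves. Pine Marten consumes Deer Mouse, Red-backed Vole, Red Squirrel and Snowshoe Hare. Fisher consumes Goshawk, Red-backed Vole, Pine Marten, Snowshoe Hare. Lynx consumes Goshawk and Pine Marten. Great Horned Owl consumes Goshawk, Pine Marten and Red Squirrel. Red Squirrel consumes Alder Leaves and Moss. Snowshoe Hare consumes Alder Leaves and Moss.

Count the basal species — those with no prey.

3

Basal species (no prey listed): Alder Leaves, Moss, Spruce Needles.
Count: 3.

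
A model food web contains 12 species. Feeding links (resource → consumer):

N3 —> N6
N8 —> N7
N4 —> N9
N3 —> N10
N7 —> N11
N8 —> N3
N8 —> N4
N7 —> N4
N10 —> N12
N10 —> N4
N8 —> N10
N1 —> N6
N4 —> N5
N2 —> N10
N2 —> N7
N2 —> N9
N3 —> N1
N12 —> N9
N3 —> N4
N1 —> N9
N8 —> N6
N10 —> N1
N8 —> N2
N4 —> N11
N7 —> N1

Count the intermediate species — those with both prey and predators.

7

Intermediate species (has both prey and predators): N2, N3, N10, N7, N12, N1, N4.
Count: 7.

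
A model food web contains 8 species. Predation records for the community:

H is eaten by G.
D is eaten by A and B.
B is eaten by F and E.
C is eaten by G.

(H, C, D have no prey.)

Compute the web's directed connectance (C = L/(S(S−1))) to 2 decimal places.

C = 0.11

The web has S = 8 species and L = 6 feeding links.
C = L / (S(S−1)) = 6 / 56 = 0.1071 ≈ 0.11.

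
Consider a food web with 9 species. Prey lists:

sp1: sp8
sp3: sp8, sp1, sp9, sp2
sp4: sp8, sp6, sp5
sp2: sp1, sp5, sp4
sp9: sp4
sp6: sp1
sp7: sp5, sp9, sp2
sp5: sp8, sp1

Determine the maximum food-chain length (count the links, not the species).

5 links

One longest chain: sp8 → sp1 → sp6 → sp4 → sp9 → sp7.
It has 6 species and 5 links.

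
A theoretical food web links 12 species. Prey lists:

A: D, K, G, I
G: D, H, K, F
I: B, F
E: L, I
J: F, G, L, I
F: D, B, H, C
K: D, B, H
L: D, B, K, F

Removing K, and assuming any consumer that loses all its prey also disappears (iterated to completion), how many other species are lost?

0

Remove K.
Every predator of it retains at least one other prey: G still has D, H, F; L still has D, B, F; A still has D, G, I.
No consumer loses all prey, so no secondary extinctions occur.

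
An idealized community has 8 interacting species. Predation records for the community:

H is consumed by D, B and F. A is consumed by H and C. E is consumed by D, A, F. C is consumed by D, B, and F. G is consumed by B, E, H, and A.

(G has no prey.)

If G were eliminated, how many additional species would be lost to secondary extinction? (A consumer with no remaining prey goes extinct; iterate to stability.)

Remove G.
Round 1: E (all prey gone) → extinct.
Round 2: A (all prey gone) → extinct.
Round 3: C (all prey gone), H (all prey gone) → extinct.
Round 4: B (all prey gone), D (all prey gone), F (all prey gone) → extinct.
No further losses. Total secondary extinctions: 7.

7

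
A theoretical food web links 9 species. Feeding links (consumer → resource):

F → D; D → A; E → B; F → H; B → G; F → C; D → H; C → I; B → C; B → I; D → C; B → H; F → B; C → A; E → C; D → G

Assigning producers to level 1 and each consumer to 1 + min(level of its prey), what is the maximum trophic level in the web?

3

Producers (level 1): H, G, A, I.
Following each consumer down to its lowest-level prey: A → C → E (levels 1 through 3).
All prey of E (C 2, B 2) are at level 2 or above, so E is at level 1 + 2 = 3.
Every consumer has at least one prey at level 2 or below, so none exceeds level 3.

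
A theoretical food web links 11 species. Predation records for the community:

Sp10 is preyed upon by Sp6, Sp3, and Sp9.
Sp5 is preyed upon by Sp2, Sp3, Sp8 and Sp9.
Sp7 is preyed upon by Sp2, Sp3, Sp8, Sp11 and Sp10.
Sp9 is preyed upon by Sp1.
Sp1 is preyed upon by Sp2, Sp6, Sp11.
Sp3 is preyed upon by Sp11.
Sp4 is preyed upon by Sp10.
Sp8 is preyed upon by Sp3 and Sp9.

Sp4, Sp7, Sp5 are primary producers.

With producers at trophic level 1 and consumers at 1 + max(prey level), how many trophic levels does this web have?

Producers (level 1): Sp4, Sp7, Sp5.
Sp4 → Sp10 → Sp9 → Sp1 → Sp2 gives Sp2 level 5.
No species has a prey at level 5, so no species reaches level 6.

5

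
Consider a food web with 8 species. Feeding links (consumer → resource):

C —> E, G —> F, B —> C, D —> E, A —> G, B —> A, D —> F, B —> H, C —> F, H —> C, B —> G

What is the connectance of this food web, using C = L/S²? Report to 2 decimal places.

The web has S = 8 species and L = 11 feeding links.
C = L / S² = 11 / 64 = 0.1719 ≈ 0.17.

C = 0.17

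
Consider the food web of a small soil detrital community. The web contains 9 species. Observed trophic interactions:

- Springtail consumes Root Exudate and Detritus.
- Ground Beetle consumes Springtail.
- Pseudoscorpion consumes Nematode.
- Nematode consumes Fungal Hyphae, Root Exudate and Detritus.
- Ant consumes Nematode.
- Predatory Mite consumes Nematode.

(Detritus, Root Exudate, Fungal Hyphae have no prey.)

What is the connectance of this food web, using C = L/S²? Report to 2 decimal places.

C = 0.11

The web has S = 9 species and L = 9 feeding links.
C = L / S² = 9 / 81 = 0.1111 ≈ 0.11.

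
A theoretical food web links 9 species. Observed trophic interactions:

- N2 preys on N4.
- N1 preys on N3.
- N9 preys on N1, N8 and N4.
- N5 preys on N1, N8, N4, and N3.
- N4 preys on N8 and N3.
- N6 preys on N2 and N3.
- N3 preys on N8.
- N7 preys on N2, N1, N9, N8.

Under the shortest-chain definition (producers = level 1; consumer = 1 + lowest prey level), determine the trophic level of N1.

N8 is a producer → level 1.
N3 eats N8 → level 2.
N1 eats N3 → level 3.
No prey of N1 is below level 2, so 3 is the minimum.

Trophic level 3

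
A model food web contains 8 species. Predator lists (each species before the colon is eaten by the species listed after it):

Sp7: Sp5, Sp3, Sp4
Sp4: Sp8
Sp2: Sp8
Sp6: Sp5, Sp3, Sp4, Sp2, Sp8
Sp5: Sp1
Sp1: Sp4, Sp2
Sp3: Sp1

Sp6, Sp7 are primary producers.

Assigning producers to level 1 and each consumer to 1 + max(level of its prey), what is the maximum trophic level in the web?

Producers (level 1): Sp6, Sp7.
Sp6 → Sp5 → Sp1 → Sp4 → Sp8 gives Sp8 level 5.
No species has a prey at level 5, so no species reaches level 6.

5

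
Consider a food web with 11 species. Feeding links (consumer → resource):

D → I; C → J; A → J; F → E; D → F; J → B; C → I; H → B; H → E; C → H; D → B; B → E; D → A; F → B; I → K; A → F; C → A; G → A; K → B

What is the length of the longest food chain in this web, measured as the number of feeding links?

4 links

One longest chain: E → B → F → A → G.
It has 5 species and 4 links.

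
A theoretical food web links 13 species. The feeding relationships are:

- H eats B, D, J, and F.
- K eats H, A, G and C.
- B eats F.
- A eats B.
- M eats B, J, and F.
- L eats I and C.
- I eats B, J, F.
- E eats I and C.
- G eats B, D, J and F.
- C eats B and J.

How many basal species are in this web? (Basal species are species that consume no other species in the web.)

3

Basal species (no prey listed): F, J, D.
Count: 3.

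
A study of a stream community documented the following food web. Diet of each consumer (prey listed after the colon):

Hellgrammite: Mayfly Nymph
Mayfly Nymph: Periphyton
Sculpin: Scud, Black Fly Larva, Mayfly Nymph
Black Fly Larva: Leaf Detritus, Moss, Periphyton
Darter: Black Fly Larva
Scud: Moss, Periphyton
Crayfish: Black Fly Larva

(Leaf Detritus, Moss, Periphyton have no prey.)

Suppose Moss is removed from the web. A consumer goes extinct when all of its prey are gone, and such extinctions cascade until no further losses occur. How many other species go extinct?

Remove Moss.
Every predator of it retains at least one other prey: Scud still has Periphyton; Black Fly Larva still has Leaf Detritus, Periphyton.
No consumer loses all prey, so no secondary extinctions occur.

0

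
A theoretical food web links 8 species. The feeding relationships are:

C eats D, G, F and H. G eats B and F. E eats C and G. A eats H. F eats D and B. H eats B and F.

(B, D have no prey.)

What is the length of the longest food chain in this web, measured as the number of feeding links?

One longest chain: B → F → G → C → E.
It has 5 species and 4 links.

4 links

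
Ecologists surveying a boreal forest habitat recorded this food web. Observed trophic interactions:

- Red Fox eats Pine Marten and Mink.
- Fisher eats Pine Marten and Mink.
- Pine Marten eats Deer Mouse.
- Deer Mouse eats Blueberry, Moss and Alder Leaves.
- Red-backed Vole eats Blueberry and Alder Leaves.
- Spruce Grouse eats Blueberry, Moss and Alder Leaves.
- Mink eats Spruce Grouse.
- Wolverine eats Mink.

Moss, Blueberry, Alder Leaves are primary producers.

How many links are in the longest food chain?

3 links

One longest chain: Moss → Spruce Grouse → Mink → Wolverine.
It has 4 species and 3 links.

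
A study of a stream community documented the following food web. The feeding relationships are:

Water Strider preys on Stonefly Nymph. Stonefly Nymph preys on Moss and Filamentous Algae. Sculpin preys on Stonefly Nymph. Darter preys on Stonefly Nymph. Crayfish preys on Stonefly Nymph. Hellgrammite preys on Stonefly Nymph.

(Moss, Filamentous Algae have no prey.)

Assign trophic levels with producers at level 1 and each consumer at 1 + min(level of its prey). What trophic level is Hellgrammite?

Moss is a producer → level 1.
Stonefly Nymph eats Moss → level 2.
Hellgrammite eats Stonefly Nymph → level 3.
No prey of Hellgrammite is below level 2, so 3 is the minimum.

Trophic level 3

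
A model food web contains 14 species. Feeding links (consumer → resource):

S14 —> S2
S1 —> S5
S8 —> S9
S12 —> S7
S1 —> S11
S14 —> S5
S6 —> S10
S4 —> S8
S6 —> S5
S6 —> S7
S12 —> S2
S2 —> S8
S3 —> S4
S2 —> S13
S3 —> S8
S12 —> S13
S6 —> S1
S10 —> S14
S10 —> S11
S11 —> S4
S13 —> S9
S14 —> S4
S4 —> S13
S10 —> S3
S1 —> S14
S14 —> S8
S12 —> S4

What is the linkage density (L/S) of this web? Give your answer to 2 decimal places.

There are L = 27 links among S = 14 species.
L/S = 27/14 = 1.9286 ≈ 1.93.

L/S = 1.93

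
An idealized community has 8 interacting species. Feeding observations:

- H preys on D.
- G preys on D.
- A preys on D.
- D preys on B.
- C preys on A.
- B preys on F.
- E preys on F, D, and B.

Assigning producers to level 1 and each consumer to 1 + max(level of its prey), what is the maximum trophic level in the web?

5

Producers (level 1): F.
F → B → D → A → C gives C level 5.
No species has a prey at level 5, so no species reaches level 6.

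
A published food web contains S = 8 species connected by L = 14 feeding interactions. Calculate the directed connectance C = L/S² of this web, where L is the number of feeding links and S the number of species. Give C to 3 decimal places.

C = 0.219

The web has S = 8 species and L = 14 feeding links.
C = L / S² = 14 / 64 = 0.2188 ≈ 0.219.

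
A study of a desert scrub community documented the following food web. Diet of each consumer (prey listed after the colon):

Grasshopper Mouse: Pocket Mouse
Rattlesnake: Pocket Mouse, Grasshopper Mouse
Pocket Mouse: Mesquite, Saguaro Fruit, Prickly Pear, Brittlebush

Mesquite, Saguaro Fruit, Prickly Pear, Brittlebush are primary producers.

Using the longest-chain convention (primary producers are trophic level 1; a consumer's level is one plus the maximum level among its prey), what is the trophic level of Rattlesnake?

Mesquite is a producer → level 1.
Pocket Mouse eats Mesquite (level 1); other prey at levels: Saguaro Fruit 1, Prickly Pear 1, Brittlebush 1 → level 2.
Grasshopper Mouse eats Pocket Mouse → level 3.
Rattlesnake eats Grasshopper Mouse (level 3); other prey at levels: Pocket Mouse 2 → level 4.

Trophic level 4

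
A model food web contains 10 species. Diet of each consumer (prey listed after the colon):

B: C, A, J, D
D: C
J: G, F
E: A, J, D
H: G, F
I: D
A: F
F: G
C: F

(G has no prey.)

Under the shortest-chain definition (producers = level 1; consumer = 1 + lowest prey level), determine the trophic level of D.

G is a producer → level 1.
F eats G → level 2.
C eats F → level 3.
D eats C → level 4.
No prey of D is below level 3, so 4 is the minimum.

Trophic level 4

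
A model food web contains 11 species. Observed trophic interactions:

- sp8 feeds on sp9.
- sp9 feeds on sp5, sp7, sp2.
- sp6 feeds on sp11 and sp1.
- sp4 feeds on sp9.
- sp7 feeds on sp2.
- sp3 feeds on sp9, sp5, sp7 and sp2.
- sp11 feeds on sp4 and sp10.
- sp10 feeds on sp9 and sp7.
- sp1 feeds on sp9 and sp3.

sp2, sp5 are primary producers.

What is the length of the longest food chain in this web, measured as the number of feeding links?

5 links

One longest chain: sp2 → sp7 → sp9 → sp4 → sp11 → sp6.
It has 6 species and 5 links.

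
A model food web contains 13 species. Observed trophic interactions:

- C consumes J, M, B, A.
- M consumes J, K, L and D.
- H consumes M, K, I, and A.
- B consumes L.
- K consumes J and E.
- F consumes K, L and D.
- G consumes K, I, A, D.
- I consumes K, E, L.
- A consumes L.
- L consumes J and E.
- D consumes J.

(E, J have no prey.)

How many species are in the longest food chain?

One longest chain: E → L → A → G.
It has 4 species and 3 links.

4 species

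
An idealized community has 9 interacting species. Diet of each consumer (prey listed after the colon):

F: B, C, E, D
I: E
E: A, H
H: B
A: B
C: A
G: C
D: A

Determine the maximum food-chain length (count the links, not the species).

One longest chain: B → A → C → G.
It has 4 species and 3 links.

3 links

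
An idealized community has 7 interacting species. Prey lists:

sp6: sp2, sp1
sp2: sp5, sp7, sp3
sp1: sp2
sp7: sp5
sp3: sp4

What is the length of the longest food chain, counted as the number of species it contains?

5 species

One longest chain: sp5 → sp7 → sp2 → sp1 → sp6.
It has 5 species and 4 links.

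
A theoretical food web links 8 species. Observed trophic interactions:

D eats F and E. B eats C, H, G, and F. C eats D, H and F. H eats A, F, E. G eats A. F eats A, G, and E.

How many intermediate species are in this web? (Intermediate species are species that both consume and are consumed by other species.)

Intermediate species (has both prey and predators): G, F, H, D, C.
Count: 5.

5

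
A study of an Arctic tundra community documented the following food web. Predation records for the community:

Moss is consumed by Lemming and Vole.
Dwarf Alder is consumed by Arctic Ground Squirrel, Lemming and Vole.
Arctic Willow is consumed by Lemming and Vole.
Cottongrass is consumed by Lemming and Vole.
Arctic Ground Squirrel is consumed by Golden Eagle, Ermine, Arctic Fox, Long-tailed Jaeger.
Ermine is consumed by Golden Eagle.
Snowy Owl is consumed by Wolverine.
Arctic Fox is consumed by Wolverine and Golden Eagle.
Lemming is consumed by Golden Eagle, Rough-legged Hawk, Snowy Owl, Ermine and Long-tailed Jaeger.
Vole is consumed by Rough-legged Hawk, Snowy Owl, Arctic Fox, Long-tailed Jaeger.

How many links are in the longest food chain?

One longest chain: Dwarf Alder → Arctic Ground Squirrel → Ermine → Golden Eagle.
It has 4 species and 3 links.

3 links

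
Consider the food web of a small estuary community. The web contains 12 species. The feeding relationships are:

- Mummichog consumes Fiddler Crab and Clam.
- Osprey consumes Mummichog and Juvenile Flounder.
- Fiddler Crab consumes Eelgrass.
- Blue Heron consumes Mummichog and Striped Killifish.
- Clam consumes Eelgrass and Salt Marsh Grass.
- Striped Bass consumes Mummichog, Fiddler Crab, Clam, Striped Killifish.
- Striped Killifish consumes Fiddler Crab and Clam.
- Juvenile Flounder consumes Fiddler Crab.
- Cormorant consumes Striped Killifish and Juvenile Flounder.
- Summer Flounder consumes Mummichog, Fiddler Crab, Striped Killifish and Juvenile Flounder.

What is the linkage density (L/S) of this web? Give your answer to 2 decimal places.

There are L = 22 links among S = 12 species.
L/S = 22/12 = 1.8333 ≈ 1.83.

L/S = 1.83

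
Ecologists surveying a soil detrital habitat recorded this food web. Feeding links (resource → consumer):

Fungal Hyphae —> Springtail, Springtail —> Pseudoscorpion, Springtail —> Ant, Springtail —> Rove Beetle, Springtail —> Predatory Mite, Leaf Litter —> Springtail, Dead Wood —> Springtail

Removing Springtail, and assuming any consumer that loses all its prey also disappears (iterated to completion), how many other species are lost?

4

Remove Springtail.
Round 1: Pseudoscorpion (all prey gone), Predatory Mite (all prey gone), Ant (all prey gone), Rove Beetle (all prey gone) → extinct.
No further losses. Total secondary extinctions: 4.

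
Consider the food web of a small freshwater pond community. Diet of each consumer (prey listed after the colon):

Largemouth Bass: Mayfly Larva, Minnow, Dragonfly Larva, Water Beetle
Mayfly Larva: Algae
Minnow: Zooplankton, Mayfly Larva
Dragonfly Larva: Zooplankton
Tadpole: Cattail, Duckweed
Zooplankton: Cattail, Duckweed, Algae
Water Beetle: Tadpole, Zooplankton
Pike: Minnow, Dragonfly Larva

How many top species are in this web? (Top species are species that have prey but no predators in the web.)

Top species (has prey, but nothing eats it): Pike, Largemouth Bass.
Count: 2.

2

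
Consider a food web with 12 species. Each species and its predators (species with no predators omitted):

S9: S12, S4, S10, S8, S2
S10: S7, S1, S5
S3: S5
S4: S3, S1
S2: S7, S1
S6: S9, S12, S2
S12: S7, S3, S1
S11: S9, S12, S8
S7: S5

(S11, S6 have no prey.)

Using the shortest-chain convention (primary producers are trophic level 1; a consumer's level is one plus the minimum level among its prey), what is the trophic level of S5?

Trophic level 4

S11 is a producer → level 1.
S12 eats S11 → level 2.
S7 eats S12 → level 3.
S5 eats S7 → level 4.
No prey of S5 is below level 3, so 4 is the minimum.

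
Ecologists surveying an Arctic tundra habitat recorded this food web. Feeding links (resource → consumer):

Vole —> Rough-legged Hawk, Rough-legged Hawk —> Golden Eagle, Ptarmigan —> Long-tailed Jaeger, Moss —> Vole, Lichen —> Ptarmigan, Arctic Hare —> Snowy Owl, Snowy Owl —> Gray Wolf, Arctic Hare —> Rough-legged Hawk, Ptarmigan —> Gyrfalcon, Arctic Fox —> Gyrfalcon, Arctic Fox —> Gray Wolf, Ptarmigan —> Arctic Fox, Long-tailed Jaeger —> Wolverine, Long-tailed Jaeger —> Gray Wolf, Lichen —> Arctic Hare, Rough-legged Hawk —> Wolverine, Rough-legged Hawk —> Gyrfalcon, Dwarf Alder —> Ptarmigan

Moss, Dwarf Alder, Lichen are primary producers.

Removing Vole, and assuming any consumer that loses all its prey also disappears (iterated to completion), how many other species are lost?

0

Remove Vole.
Every predator of it retains at least one other prey: Rough-legged Hawk still has Arctic Hare.
No consumer loses all prey, so no secondary extinctions occur.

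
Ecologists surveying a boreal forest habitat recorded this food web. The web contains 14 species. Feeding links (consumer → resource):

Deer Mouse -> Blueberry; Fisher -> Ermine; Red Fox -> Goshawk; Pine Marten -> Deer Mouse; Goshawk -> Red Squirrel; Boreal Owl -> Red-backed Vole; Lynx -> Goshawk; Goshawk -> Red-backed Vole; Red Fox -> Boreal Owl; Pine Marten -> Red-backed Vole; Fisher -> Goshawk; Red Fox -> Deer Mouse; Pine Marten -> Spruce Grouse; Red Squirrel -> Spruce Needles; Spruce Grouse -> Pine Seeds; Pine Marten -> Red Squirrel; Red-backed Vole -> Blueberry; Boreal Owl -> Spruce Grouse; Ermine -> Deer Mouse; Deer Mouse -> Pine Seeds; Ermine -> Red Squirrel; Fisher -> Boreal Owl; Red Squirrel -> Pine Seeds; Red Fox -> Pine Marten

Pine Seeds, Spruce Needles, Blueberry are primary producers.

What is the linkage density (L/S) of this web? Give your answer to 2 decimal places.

L/S = 1.71

There are L = 24 links among S = 14 species.
L/S = 24/14 = 1.7143 ≈ 1.71.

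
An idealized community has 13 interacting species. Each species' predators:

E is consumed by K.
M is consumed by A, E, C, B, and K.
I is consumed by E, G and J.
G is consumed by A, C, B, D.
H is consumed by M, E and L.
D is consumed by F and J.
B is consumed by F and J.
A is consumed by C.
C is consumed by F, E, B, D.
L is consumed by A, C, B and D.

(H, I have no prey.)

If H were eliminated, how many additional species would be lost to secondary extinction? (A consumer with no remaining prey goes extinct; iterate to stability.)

2

Remove H.
Round 1: L (all prey gone), M (all prey gone) → extinct.
No further losses. Total secondary extinctions: 2.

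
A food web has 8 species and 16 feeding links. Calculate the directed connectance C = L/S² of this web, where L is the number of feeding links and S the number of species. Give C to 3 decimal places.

C = 0.250

The web has S = 8 species and L = 16 feeding links.
C = L / S² = 16 / 64 = 0.2500 ≈ 0.250.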